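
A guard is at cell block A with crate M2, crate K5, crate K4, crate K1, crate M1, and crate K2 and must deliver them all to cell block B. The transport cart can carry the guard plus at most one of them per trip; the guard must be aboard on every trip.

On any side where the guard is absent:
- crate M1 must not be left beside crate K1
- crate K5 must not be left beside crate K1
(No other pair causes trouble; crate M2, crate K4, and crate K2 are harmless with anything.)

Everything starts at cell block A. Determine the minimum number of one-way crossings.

Counting alone: the guard can take at most 1 across per trip to cell block B, so moving all 6 needs at least 6 loaded trips out, with a return between consecutive ones — at least 11 crossings.
The safety rule pushes this higher. Following every safe sequence of crossings, the most of the 6 that can be at cell block B as the transport cart arrives there on crossing 11 is 5 — never all 6.
So no plan with fewer than 13 crossings exists, and this one achieves 13:
1. Guard goes to cell block B with crate K1.
2. Guard goes back to cell block A alone.
3. Guard goes to cell block B with crate M2.
4. Guard goes back to cell block A alone.
5. Guard goes to cell block B with crate K5.
6. Guard goes back to cell block A with crate K1.
7. Guard goes to cell block B with crate M1.
8. Guard goes back to cell block A alone.
9. Guard goes to cell block B with crate K4.
10. Guard goes back to cell block A alone.
11. Guard goes to cell block B with crate K2.
12. Guard goes back to cell block A alone.
13. Guard goes to cell block B with crate K1.

13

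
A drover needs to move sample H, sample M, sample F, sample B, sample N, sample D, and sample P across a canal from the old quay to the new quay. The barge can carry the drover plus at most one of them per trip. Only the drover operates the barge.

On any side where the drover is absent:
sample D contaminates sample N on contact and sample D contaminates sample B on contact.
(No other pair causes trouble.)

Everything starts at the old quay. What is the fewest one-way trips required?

Counting alone: the drover can take at most 1 across per trip to the new quay, so moving all 7 needs at least 7 loaded trips out, with a return between consecutive ones — at least 13 crossings.
The safety rule pushes this higher. Following every safe sequence of crossings, the most of the 7 that can be at the new quay as the barge arrives there on crossing 13 is 6 — never all 7.
So no plan with fewer than 15 crossings exists, and this one achieves 15:
1. Drover goes to the new quay with sample D.
2. Drover goes back to the old quay alone.
3. Drover goes to the new quay with sample H.
4. Drover goes back to the old quay alone.
5. Drover goes to the new quay with sample M.
6. Drover goes back to the old quay alone.
7. Drover goes to the new quay with sample F.
8. Drover goes back to the old quay alone.
9. Drover goes to the new quay with sample B.
10. Drover goes back to the old quay with sample D.
11. Drover goes to the new quay with sample N.
12. Drover goes back to the old quay alone.
13. Drover goes to the new quay with sample P.
14. Drover goes back to the old quay alone.
15. Drover goes to the new quay with sample D.

15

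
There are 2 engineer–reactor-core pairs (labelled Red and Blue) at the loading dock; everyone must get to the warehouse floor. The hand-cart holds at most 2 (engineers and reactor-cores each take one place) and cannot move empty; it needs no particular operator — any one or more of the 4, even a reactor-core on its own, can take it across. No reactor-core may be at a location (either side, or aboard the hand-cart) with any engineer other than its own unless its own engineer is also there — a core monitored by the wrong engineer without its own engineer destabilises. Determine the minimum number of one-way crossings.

Counting alone: each trip to the warehouse floor takes at most 2 across and each return brings at least 1 back, so after t trips out (and t−1 returns) at most 2t − (t−1) of the 4 are across; that first reaches 4 at t = 3, so at least 5 crossings are needed.
The plan below uses exactly 5 crossings, so it is optimal:
1. engineer Red and reactor-core Red cross → the warehouse floor.
2. engineer Red crosses ← the loading dock.
3. engineer Blue and engineer Red cross → the warehouse floor.
4. engineer Blue crosses ← the loading dock.
5. engineer Blue and reactor-core Blue cross → the warehouse floor.

5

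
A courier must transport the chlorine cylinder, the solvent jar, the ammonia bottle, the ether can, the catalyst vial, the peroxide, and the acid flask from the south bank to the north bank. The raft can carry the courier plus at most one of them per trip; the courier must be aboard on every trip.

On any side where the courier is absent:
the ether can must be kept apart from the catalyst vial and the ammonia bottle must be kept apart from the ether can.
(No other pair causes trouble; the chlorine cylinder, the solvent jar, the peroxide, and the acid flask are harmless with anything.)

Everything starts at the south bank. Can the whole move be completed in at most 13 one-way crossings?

No

Counting alone: the courier can take at most 1 across per trip to the north bank, so moving all 7 needs at least 7 loaded trips out, with a return between consecutive ones — at least 13 crossings.
The safety rule pushes this higher. Following every safe sequence of crossings, the most of the 7 that can be at the north bank as the raft arrives there on crossing 13 is 6 — never all 7.
So the move cannot be finished within 13 crossings. (The shortest complete plan takes 15:)
1. Courier goes to the north bank with the ether can.  [the south bank: the acid flask, the ammonia bottle, the catalyst vial, the chlorine cylinder, the peroxide, the solvent jar | the north bank: the ether can]
2. Courier goes back to the south bank alone.  [the south bank: the acid flask, the ammonia bottle, the catalyst vial, the chlorine cylinder, the peroxide, the solvent jar | the north bank: the ether can]
3. Courier goes to the north bank with the chlorine cylinder.  [the south bank: the acid flask, the ammonia bottle, the catalyst vial, the peroxide, the solvent jar | the north bank: the chlorine cylinder, the ether can]
4. Courier goes back to the south bank alone.  [the south bank: the acid flask, the ammonia bottle, the catalyst vial, the peroxide, the solvent jar | the north bank: the chlorine cylinder, the ether can]
5. Courier goes to the north bank with the solvent jar.  [the south bank: the acid flask, the ammonia bottle, the catalyst vial, the peroxide | the north bank: the chlorine cylinder, the ether can, the solvent jar]
6. Courier goes back to the south bank alone.  [the south bank: the acid flask, the ammonia bottle, the catalyst vial, the peroxide | the north bank: the chlorine cylinder, the ether can, the solvent jar]
7. Courier goes to the north bank with the ammonia bottle.  [the south bank: the acid flask, the catalyst vial, the peroxide | the north bank: the ammonia bottle, the chlorine cylinder, the ether can, the solvent jar]
8. Courier goes back to the south bank with the ether can.  [the south bank: the acid flask, the catalyst vial, the ether can, the peroxide | the north bank: the ammonia bottle, the chlorine cylinder, the solvent jar]
9. Courier goes to the north bank with the catalyst vial.  [the south bank: the acid flask, the ether can, the peroxide | the north bank: the ammonia bottle, the catalyst vial, the chlorine cylinder, the solvent jar]
10. Courier goes back to the south bank alone.  [the south bank: the acid flask, the ether can, the peroxide | the north bank: the ammonia bottle, the catalyst vial, the chlorine cylinder, the solvent jar]
11. Courier goes to the north bank with the peroxide.  [the south bank: the acid flask, the ether can | the north bank: the ammonia bottle, the catalyst vial, the chlorine cylinder, the peroxide, the solvent jar]
12. Courier goes back to the south bank alone.  [the south bank: the acid flask, the ether can | the north bank: the ammonia bottle, the catalyst vial, the chlorine cylinder, the peroxide, the solvent jar]
13. Courier goes to the north bank with the acid flask.  [the south bank: the ether can | the north bank: the acid flask, the ammonia bottle, the catalyst vial, the chlorine cylinder, the peroxide, the solvent jar]
14. Courier goes back to the south bank alone.  [the south bank: the ether can | the north bank: the acid flask, the ammonia bottle, the catalyst vial, the chlorine cylinder, the peroxide, the solvent jar]
15. Courier goes to the north bank with the ether can.  [the south bank: — | the north bank: the acid flask, the ammonia bottle, the catalyst vial, the chlorine cylinder, the ether can, the peroxide, the solvent jar]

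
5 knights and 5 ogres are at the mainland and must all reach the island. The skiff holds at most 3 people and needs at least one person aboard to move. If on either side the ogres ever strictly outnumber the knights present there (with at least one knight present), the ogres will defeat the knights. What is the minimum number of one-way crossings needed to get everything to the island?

Counting alone: each trip to the island takes at most 3 across and each return brings at least 1 back, so after t trips out (and t−1 returns) at most 3t − (t−1) of the 10 are across; that first reaches 10 at t = 5, so at least 9 crossings are needed.
The safety rule pushes this higher. Following every safe sequence of crossings, the most of the 10 that can be at the island as the skiff arrives there on crossing 9 is 9 — never all 10.
So no plan with fewer than 11 crossings exists, and this one achieves 11:
1. 2 ogres → the island.  (the mainland: 5K 3O; the island: 0K 2O)
2. 1 ogre ← the mainland.  (the mainland: 5K 4O; the island: 0K 1O)
3. 3 ogres → the island.  (the mainland: 5K 1O; the island: 0K 4O)
4. 1 ogre ← the mainland.  (the mainland: 5K 2O; the island: 0K 3O)
5. 3 knights → the island.  (the mainland: 2K 2O; the island: 3K 3O)
6. 1 knight and 1 ogre ← the mainland.  (the mainland: 3K 3O; the island: 2K 2O)
7. 3 knights → the island.  (the mainland: 0K 3O; the island: 5K 2O)
8. 1 ogre ← the mainland.  (the mainland: 0K 4O; the island: 5K 1O)
9. 2 ogres → the island.  (the mainland: 0K 2O; the island: 5K 3O)
10. 1 ogre ← the mainland.  (the mainland: 0K 3O; the island: 5K 2O)
11. 3 ogres → the island.  (the mainland: 0K 0O; the island: 5K 5O)

11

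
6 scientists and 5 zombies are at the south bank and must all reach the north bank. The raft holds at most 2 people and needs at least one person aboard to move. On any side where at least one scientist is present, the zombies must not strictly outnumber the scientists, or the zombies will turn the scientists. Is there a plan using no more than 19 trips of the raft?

Yes

Yes — this plan uses 19 crossings (≤ 19):
1. 2 zombies → the north bank.  (the south bank: 6S 3Z; the north bank: 0S 2Z)
2. 1 zombie ← the south bank.  (the south bank: 6S 4Z; the north bank: 0S 1Z)
3. 2 zombies → the north bank.  (the south bank: 6S 2Z; the north bank: 0S 3Z)
4. 1 zombie ← the south bank.  (the south bank: 6S 3Z; the north bank: 0S 2Z)
5. 2 scientists → the north bank.  (the south bank: 4S 3Z; the north bank: 2S 2Z)
6. 1 zombie ← the south bank.  (the south bank: 4S 4Z; the north bank: 2S 1Z)
7. 1 scientist and 1 zombie → the north bank.  (the south bank: 3S 3Z; the north bank: 3S 2Z)
8. 1 scientist ← the south bank.  (the south bank: 4S 3Z; the north bank: 2S 2Z)
9. 1 scientist and 1 zombie → the north bank.  (the south bank: 3S 2Z; the north bank: 3S 3Z)
10. 1 zombie ← the south bank.  (the south bank: 3S 3Z; the north bank: 3S 2Z)
11. 1 scientist and 1 zombie → the north bank.  (the south bank: 2S 2Z; the north bank: 4S 3Z)
12. 1 scientist ← the south bank.  (the south bank: 3S 2Z; the north bank: 3S 3Z)
13. 1 scientist and 1 zombie → the north bank.  (the south bank: 2S 1Z; the north bank: 4S 4Z)
14. 1 zombie ← the south bank.  (the south bank: 2S 2Z; the north bank: 4S 3Z)
15. 1 scientist and 1 zombie → the north bank.  (the south bank: 1S 1Z; the north bank: 5S 4Z)
16. 1 scientist ← the south bank.  (the south bank: 2S 1Z; the north bank: 4S 4Z)
17. 1 scientist and 1 zombie → the north bank.  (the south bank: 1S 0Z; the north bank: 5S 5Z)
18. 1 zombie ← the south bank.  (the south bank: 1S 1Z; the north bank: 5S 4Z)
19. 1 scientist and 1 zombie → the north bank.  (the south bank: 0S 0Z; the north bank: 6S 5Z)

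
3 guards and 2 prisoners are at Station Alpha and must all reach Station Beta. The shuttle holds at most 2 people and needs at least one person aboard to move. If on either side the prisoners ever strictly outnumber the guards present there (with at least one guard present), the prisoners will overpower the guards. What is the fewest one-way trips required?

7

Counting alone: each trip to Station Beta takes at most 2 across and each return brings at least 1 back, so after t trips out (and t−1 returns) at most 2t − (t−1) of the 5 are across; that first reaches 5 at t = 4, so at least 7 crossings are needed.
The plan below uses exactly 7 crossings, so it is optimal:
1. 2 prisoners → Station Beta.  (Station Alpha: 3G 0P; Station Beta: 0G 2P)
2. 1 prisoner ← Station Alpha.  (Station Alpha: 3G 1P; Station Beta: 0G 1P)
3. 2 guards → Station Beta.  (Station Alpha: 1G 1P; Station Beta: 2G 1P)
4. 1 guard ← Station Alpha.  (Station Alpha: 2G 1P; Station Beta: 1G 1P)
5. 1 guard and 1 prisoner → Station Beta.  (Station Alpha: 1G 0P; Station Beta: 2G 2P)
6. 1 prisoner ← Station Alpha.  (Station Alpha: 1G 1P; Station Beta: 2G 1P)
7. 1 guard and 1 prisoner → Station Beta.  (Station Alpha: 0G 0P; Station Beta: 3G 2P)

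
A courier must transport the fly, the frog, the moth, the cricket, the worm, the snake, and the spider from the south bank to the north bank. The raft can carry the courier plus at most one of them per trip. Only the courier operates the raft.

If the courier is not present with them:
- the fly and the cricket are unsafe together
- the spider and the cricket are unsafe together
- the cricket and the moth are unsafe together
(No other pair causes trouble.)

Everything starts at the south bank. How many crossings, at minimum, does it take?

Following every safe sequence of crossings from the start, the most of the 7 that can be at the north bank as the raft arrives there on crossings 1, 3, 5, 7, 9 is 1, 2, 3, 4, 5 respectively; the best ever achieved is 5 of 7.
From crossing 11 on, no configuration arises that was not already reachable earlier: only 72 distinct safe configurations (who is on which side, and where the raft is) can ever be reached, none of them has everyone across, and every continuation just revisits them. So no valid plan exists.

impossible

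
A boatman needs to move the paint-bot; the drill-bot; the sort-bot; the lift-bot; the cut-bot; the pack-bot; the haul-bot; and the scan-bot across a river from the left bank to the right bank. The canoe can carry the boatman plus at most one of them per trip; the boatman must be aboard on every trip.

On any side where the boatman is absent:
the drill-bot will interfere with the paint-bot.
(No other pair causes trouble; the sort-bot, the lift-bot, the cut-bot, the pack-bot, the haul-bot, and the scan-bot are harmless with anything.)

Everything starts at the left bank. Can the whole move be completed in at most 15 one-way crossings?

Yes — this plan uses 15 crossings (≤ 15):
1. Boatman goes to the right bank with the paint-bot.
2. Boatman goes back to the left bank alone.
3. Boatman goes to the right bank with the sort-bot.
4. Boatman goes back to the left bank alone.
5. Boatman goes to the right bank with the lift-bot.
6. Boatman goes back to the left bank alone.
7. Boatman goes to the right bank with the cut-bot.
8. Boatman goes back to the left bank alone.
9. Boatman goes to the right bank with the pack-bot.
10. Boatman goes back to the left bank alone.
11. Boatman goes to the right bank with the haul-bot.
12. Boatman goes back to the left bank alone.
13. Boatman goes to the right bank with the scan-bot.
14. Boatman goes back to the left bank alone.
15. Boatman goes to the right bank with the drill-bot.

Yes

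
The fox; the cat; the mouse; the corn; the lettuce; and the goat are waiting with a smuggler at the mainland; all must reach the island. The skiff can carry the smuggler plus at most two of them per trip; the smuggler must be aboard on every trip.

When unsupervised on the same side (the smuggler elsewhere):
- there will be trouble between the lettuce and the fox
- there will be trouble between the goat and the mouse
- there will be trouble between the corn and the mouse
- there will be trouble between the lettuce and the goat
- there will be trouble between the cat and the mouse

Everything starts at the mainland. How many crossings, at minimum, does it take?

Counting alone: the smuggler can take at most 2 across per trip to the island, so moving all 6 needs at least 3 loaded trips out, with a return between consecutive ones — at least 5 crossings.
The safety rule pushes this higher. Following every safe sequence of crossings, the most of the 6 that can be at the island as the skiff arrives there on crossing 5 is 5 — never all 6.
So no plan with fewer than 7 crossings exists, and this one achieves 7:
1. Smuggler goes to the island with the lettuce and the mouse.  [the mainland: the cat, the corn, the fox, the goat | the island: the lettuce, the mouse]
2. Smuggler goes back to the mainland alone.  [the mainland: the cat, the corn, the fox, the goat | the island: the lettuce, the mouse]
3. Smuggler goes to the island with the cat and the fox.  [the mainland: the corn, the goat | the island: the cat, the fox, the lettuce, the mouse]
4. Smuggler goes back to the mainland with the lettuce and the mouse.  [the mainland: the corn, the goat, the lettuce, the mouse | the island: the cat, the fox]
5. Smuggler goes to the island with the corn and the goat.  [the mainland: the lettuce, the mouse | the island: the cat, the corn, the fox, the goat]
6. Smuggler goes back to the mainland alone.  [the mainland: the lettuce, the mouse | the island: the cat, the corn, the fox, the goat]
7. Smuggler goes to the island with the lettuce and the mouse.  [the mainland: — | the island: the cat, the corn, the fox, the goat, the lettuce, the mouse]

7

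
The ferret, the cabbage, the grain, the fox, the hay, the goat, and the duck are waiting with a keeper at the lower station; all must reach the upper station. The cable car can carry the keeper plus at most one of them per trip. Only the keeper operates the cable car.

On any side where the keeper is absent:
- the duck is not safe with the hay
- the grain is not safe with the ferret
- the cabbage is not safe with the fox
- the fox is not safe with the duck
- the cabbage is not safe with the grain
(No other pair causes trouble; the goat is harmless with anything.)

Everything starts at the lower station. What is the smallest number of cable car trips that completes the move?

Whatever the first load, the items left behind include a forbidden pair without the keeper. No opening move is safe, so no plan exists.

impossible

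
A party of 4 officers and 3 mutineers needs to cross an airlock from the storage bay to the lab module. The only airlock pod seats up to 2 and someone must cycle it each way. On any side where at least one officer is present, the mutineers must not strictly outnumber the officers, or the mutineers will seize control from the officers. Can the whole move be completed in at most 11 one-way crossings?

Yes

Yes — this plan uses 11 crossings (≤ 11):
1. 2 mutineers → the lab module.  (the storage bay: 4O 1M; the lab module: 0O 2M)
2. 1 mutineer ← the storage bay.  (the storage bay: 4O 2M; the lab module: 0O 1M)
3. 2 mutineers → the lab module.  (the storage bay: 4O 0M; the lab module: 0O 3M)
4. 1 mutineer ← the storage bay.  (the storage bay: 4O 1M; the lab module: 0O 2M)
5. 2 officers → the lab module.  (the storage bay: 2O 1M; the lab module: 2O 2M)
6. 1 mutineer ← the storage bay.  (the storage bay: 2O 2M; the lab module: 2O 1M)
7. 1 officer and 1 mutineer → the lab module.  (the storage bay: 1O 1M; the lab module: 3O 2M)
8. 1 officer ← the storage bay.  (the storage bay: 2O 1M; the lab module: 2O 2M)
9. 1 officer and 1 mutineer → the lab module.  (the storage bay: 1O 0M; the lab module: 3O 3M)
10. 1 mutineer ← the storage bay.  (the storage bay: 1O 1M; the lab module: 3O 2M)
11. 1 officer and 1 mutineer → the lab module.  (the storage bay: 0O 0M; the lab module: 4O 3M)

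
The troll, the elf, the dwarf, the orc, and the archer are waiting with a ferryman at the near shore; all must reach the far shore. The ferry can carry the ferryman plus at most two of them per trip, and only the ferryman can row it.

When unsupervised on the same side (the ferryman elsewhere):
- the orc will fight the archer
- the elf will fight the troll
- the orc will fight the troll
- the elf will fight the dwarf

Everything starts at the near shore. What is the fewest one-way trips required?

7

Counting alone: the ferryman can take at most 2 across per trip to the far shore, so moving all 5 needs at least 3 loaded trips out, with a return between consecutive ones — at least 5 crossings.
The safety rule pushes this higher. Following every safe sequence of crossings, the most of the 5 that can be at the far shore as the ferry arrives there on crossing 5 is 4 — never all 5.
So no plan with fewer than 7 crossings exists, and this one achieves 7:
1. Ferryman goes to the far shore with the elf and the orc.
2. Ferryman goes back to the near shore alone.
3. Ferryman goes to the far shore with the troll.
4. Ferryman goes back to the near shore with the elf and the orc.
5. Ferryman goes to the far shore with the archer and the dwarf.
6. Ferryman goes back to the near shore alone.
7. Ferryman goes to the far shore with the elf and the orc.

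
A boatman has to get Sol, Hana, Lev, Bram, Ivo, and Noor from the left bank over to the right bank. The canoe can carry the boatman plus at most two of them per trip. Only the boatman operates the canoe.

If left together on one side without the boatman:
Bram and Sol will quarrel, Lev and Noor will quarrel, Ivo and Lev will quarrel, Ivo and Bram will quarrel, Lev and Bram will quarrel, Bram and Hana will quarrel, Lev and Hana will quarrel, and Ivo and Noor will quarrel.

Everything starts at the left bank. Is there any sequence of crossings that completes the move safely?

Whatever the first load, the items left behind include a forbidden pair without the boatman. No opening move is safe, so no plan exists.

No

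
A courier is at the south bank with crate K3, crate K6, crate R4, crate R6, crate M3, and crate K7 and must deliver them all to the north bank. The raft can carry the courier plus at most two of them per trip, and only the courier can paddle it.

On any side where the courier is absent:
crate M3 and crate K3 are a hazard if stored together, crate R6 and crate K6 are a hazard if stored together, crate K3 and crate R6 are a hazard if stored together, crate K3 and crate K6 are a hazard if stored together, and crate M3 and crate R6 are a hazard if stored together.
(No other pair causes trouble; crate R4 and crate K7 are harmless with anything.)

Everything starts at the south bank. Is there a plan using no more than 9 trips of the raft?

Yes — this plan uses 9 crossings (≤ 9):
1. Courier goes to the north bank with crate K3 and crate R6.  [the south bank: crate K6, crate K7, crate M3, crate R4 | the north bank: crate K3, crate R6]
2. Courier goes back to the south bank with crate K3.  [the south bank: crate K3, crate K6, crate K7, crate M3, crate R4 | the north bank: crate R6]
3. Courier goes to the north bank with crate K3 and crate R4.  [the south bank: crate K6, crate K7, crate M3 | the north bank: crate K3, crate R4, crate R6]
4. Courier goes back to the south bank with crate K3.  [the south bank: crate K3, crate K6, crate K7, crate M3 | the north bank: crate R4, crate R6]
5. Courier goes to the north bank with crate K3 and crate K7.  [the south bank: crate K6, crate M3 | the north bank: crate K3, crate K7, crate R4, crate R6]
6. Courier goes back to the south bank with crate K3.  [the south bank: crate K3, crate K6, crate M3 | the north bank: crate K7, crate R4, crate R6]
7. Courier goes to the north bank with crate K6 and crate M3.  [the south bank: crate K3 | the north bank: crate K6, crate K7, crate M3, crate R4, crate R6]
8. Courier goes back to the south bank with crate R6.  [the south bank: crate K3, crate R6 | the north bank: crate K6, crate K7, crate M3, crate R4]
9. Courier goes to the north bank with crate K3 and crate R6.  [the south bank: — | the north bank: crate K3, crate K6, crate K7, crate M3, crate R4, crate R6]

Yes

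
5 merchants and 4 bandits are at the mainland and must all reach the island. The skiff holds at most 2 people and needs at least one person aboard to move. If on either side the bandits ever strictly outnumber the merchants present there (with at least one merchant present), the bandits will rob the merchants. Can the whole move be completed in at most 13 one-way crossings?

No

Counting alone: each trip to the island takes at most 2 across and each return brings at least 1 back, so after t trips out (and t−1 returns) at most 2t − (t−1) of the 9 are across; that first reaches 9 at t = 8, so at least 15 crossings are needed.
Since 13 < 15, 13 crossings cannot be enough. (The shortest complete plan in fact takes 15:)
1. 2 bandits → the island.  (the mainland: 5M 2B; the island: 0M 2B)
2. 1 bandit ← the mainland.  (the mainland: 5M 3B; the island: 0M 1B)
3. 2 bandits → the island.  (the mainland: 5M 1B; the island: 0M 3B)
4. 1 bandit ← the mainland.  (the mainland: 5M 2B; the island: 0M 2B)
5. 2 merchants → the island.  (the mainland: 3M 2B; the island: 2M 2B)
6. 1 bandit ← the mainland.  (the mainland: 3M 3B; the island: 2M 1B)
7. 1 merchant and 1 bandit → the island.  (the mainland: 2M 2B; the island: 3M 2B)
8. 1 merchant ← the mainland.  (the mainland: 3M 2B; the island: 2M 2B)
9. 1 merchant and 1 bandit → the island.  (the mainland: 2M 1B; the island: 3M 3B)
10. 1 bandit ← the mainland.  (the mainland: 2M 2B; the island: 3M 2B)
11. 1 merchant and 1 bandit → the island.  (the mainland: 1M 1B; the island: 4M 3B)
12. 1 merchant ← the mainland.  (the mainland: 2M 1B; the island: 3M 3B)
13. 1 merchant and 1 bandit → the island.  (the mainland: 1M 0B; the island: 4M 4B)
14. 1 bandit ← the mainland.  (the mainland: 1M 1B; the island: 4M 3B)
15. 1 merchant and 1 bandit → the island.  (the mainland: 0M 0B; the island: 5M 4B)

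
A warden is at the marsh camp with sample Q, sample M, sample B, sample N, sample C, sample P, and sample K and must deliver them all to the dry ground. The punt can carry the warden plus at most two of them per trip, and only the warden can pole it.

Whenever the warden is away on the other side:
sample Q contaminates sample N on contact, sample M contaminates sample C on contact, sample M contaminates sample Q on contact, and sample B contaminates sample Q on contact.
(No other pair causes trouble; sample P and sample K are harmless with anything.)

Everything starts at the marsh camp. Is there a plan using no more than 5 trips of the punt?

Counting alone: the warden can take at most 2 across per trip to the dry ground, so moving all 7 needs at least 4 loaded trips out, with a return between consecutive ones — at least 7 crossings.
Since 5 < 7, 5 crossings cannot be enough. (The shortest complete plan in fact takes 7:)
1. Warden goes to the dry ground with sample M and sample Q.
2. Warden goes back to the marsh camp with sample Q.
3. Warden goes to the dry ground with sample B and sample N.
4. Warden goes back to the marsh camp alone.
5. Warden goes to the dry ground with sample K and sample P.
6. Warden goes back to the marsh camp alone.
7. Warden goes to the dry ground with sample C and sample Q.

No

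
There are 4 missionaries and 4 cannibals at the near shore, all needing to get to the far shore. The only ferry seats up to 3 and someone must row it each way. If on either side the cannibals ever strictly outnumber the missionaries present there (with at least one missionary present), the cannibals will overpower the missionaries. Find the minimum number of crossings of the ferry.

9

Counting alone: each trip to the far shore takes at most 3 across and each return brings at least 1 back, so after t trips out (and t−1 returns) at most 3t − (t−1) of the 8 are across; that first reaches 8 at t = 4, so at least 7 crossings are needed.
The safety rule pushes this higher. Following every safe sequence of crossings, the most of the 8 that can be at the far shore as the ferry arrives there on crossing 7 is 7 — never all 8.
So no plan with fewer than 9 crossings exists, and this one achieves 9:
1. 2 cannibals → the far shore.  (the near shore: 4M 2C; the far shore: 0M 2C)
2. 1 cannibal ← the near shore.  (the near shore: 4M 3C; the far shore: 0M 1C)
3. 3 cannibals → the far shore.  (the near shore: 4M 0C; the far shore: 0M 4C)
4. 1 cannibal ← the near shore.  (the near shore: 4M 1C; the far shore: 0M 3C)
5. 3 missionaries → the far shore.  (the near shore: 1M 1C; the far shore: 3M 3C)
6. 1 missionary and 1 cannibal ← the near shore.  (the near shore: 2M 2C; the far shore: 2M 2C)
7. 2 missionaries → the far shore.  (the near shore: 0M 2C; the far shore: 4M 2C)
8. 1 cannibal ← the near shore.  (the near shore: 0M 3C; the far shore: 4M 1C)
9. 3 cannibals → the far shore.  (the near shore: 0M 0C; the far shore: 4M 4C)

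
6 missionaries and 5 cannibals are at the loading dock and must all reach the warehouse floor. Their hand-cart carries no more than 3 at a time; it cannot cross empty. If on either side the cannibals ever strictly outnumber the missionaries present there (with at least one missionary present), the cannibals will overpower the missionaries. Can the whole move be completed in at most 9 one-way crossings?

Yes

Yes — this plan uses 9 crossings (≤ 9):
1. 3 cannibals → the warehouse floor.  (the loading dock: 6M 2C; the warehouse floor: 0M 3C)
2. 1 cannibal ← the loading dock.  (the loading dock: 6M 3C; the warehouse floor: 0M 2C)
3. 3 missionaries → the warehouse floor.  (the loading dock: 3M 3C; the warehouse floor: 3M 2C)
4. 1 missionary ← the loading dock.  (the loading dock: 4M 3C; the warehouse floor: 2M 2C)
5. 2 missionaries and 1 cannibal → the warehouse floor.  (the loading dock: 2M 2C; the warehouse floor: 4M 3C)
6. 1 missionary ← the loading dock.  (the loading dock: 3M 2C; the warehouse floor: 3M 3C)
7. 2 missionaries and 1 cannibal → the warehouse floor.  (the loading dock: 1M 1C; the warehouse floor: 5M 4C)
8. 1 missionary ← the loading dock.  (the loading dock: 2M 1C; the warehouse floor: 4M 4C)
9. 2 missionaries and 1 cannibal → the warehouse floor.  (the loading dock: 0M 0C; the warehouse floor: 6M 5C)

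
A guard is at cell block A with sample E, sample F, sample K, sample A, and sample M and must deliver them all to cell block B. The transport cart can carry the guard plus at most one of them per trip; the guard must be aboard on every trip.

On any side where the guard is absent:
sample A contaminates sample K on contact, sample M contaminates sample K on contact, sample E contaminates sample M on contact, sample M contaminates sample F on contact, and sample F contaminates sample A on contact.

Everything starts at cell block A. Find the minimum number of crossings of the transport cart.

Whatever the first load, the items left behind include a forbidden pair without the guard. No opening move is safe, so no plan exists.

impossible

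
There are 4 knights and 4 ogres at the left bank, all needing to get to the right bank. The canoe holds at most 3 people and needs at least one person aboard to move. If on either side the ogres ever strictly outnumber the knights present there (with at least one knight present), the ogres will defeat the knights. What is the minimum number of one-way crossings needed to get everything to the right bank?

Counting alone: each trip to the right bank takes at most 3 across and each return brings at least 1 back, so after t trips out (and t−1 returns) at most 3t − (t−1) of the 8 are across; that first reaches 8 at t = 4, so at least 7 crossings are needed.
The safety rule pushes this higher. Following every safe sequence of crossings, the most of the 8 that can be at the right bank as the canoe arrives there on crossing 7 is 7 — never all 8.
So no plan with fewer than 9 crossings exists, and this one achieves 9:
1. 2 ogres → the right bank.  (the left bank: 4K 2O; the right bank: 0K 2O)
2. 1 ogre ← the left bank.  (the left bank: 4K 3O; the right bank: 0K 1O)
3. 3 ogres → the right bank.  (the left bank: 4K 0O; the right bank: 0K 4O)
4. 1 ogre ← the left bank.  (the left bank: 4K 1O; the right bank: 0K 3O)
5. 3 knights → the right bank.  (the left bank: 1K 1O; the right bank: 3K 3O)
6. 1 knight and 1 ogre ← the left bank.  (the left bank: 2K 2O; the right bank: 2K 2O)
7. 2 knights → the right bank.  (the left bank: 0K 2O; the right bank: 4K 2O)
8. 1 ogre ← the left bank.  (the left bank: 0K 3O; the right bank: 4K 1O)
9. 3 ogres → the right bank.  (the left bank: 0K 0O; the right bank: 4K 4O)

9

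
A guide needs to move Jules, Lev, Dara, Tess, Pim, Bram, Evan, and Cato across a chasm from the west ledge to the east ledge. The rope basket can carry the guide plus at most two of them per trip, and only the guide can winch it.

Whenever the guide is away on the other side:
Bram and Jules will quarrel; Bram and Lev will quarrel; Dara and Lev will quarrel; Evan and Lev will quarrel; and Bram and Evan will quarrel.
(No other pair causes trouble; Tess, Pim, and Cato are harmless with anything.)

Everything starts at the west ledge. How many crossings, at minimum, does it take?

13

Counting alone: the guide can take at most 2 across per trip to the east ledge, so moving all 8 needs at least 4 loaded trips out, with a return between consecutive ones — at least 7 crossings.
The safety rule pushes this higher. Following every safe sequence of crossings, the most of the 8 that can be at the east ledge as the rope basket arrives there on crossings 7, 9, 11 is 5, 6, 7 respectively — never all 8.
So no plan with fewer than 13 crossings exists, and this one achieves 13:
1. Guide goes to the east ledge with Bram and Lev.  [the west ledge: Cato, Dara, Evan, Jules, Pim, Tess | the east ledge: Bram, Lev]
2. Guide goes back to the west ledge with Lev.  [the west ledge: Cato, Dara, Evan, Jules, Lev, Pim, Tess | the east ledge: Bram]
3. Guide goes to the east ledge with Jules and Lev.  [the west ledge: Cato, Dara, Evan, Pim, Tess | the east ledge: Bram, Jules, Lev]
4. Guide goes back to the west ledge with Bram.  [the west ledge: Bram, Cato, Dara, Evan, Pim, Tess | the east ledge: Jules, Lev]
5. Guide goes to the east ledge with Dara and Evan.  [the west ledge: Bram, Cato, Pim, Tess | the east ledge: Dara, Evan, Jules, Lev]
6. Guide goes back to the west ledge with Lev.  [the west ledge: Bram, Cato, Lev, Pim, Tess | the east ledge: Dara, Evan, Jules]
7. Guide goes to the east ledge with Lev and Tess.  [the west ledge: Bram, Cato, Pim | the east ledge: Dara, Evan, Jules, Lev, Tess]
8. Guide goes back to the west ledge with Lev.  [the west ledge: Bram, Cato, Lev, Pim | the east ledge: Dara, Evan, Jules, Tess]
9. Guide goes to the east ledge with Lev and Pim.  [the west ledge: Bram, Cato | the east ledge: Dara, Evan, Jules, Lev, Pim, Tess]
10. Guide goes back to the west ledge with Lev.  [the west ledge: Bram, Cato, Lev | the east ledge: Dara, Evan, Jules, Pim, Tess]
11. Guide goes to the east ledge with Cato and Lev.  [the west ledge: Bram | the east ledge: Cato, Dara, Evan, Jules, Lev, Pim, Tess]
12. Guide goes back to the west ledge with Lev.  [the west ledge: Bram, Lev | the east ledge: Cato, Dara, Evan, Jules, Pim, Tess]
13. Guide goes to the east ledge with Bram and Lev.  [the west ledge: — | the east ledge: Bram, Cato, Dara, Evan, Jules, Lev, Pim, Tess]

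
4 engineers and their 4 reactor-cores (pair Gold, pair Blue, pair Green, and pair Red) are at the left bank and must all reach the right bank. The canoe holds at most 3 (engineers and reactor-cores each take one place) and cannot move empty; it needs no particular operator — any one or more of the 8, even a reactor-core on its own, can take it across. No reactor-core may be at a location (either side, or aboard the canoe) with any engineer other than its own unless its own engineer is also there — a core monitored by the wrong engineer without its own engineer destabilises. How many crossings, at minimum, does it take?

9

Counting alone: each trip to the right bank takes at most 3 across and each return brings at least 1 back, so after t trips out (and t−1 returns) at most 3t − (t−1) of the 8 are across; that first reaches 8 at t = 4, so at least 7 crossings are needed.
The safety rule pushes this higher. Following every safe sequence of crossings, the most of the 8 that can be at the right bank as the canoe arrives there on crossing 7 is 7 — never all 8.
So no plan with fewer than 9 crossings exists, and this one achieves 9:
1. engineer Gold and reactor-core Gold cross → the right bank.
2. engineer Gold crosses ← the left bank.
3. engineer Blue, engineer Gold, and reactor-core Blue cross → the right bank.
4. engineer Gold and reactor-core Gold cross ← the left bank.
5. engineer Gold, engineer Green, and engineer Red cross → the right bank.
6. reactor-core Blue crosses ← the left bank.
7. reactor-core Blue and reactor-core Gold cross → the right bank.
8. reactor-core Gold crosses ← the left bank.
9. reactor-core Gold, reactor-core Green, and reactor-core Red cross → the right bank.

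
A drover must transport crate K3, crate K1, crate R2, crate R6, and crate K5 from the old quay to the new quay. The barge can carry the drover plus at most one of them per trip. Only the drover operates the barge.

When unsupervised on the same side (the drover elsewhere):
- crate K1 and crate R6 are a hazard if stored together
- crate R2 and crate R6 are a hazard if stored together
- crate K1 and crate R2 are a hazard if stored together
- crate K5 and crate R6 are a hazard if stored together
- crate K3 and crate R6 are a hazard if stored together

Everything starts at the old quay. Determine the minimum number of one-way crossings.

Whatever the first load, the items left behind include a forbidden pair without the drover. No opening move is safe, so no plan exists.

impossible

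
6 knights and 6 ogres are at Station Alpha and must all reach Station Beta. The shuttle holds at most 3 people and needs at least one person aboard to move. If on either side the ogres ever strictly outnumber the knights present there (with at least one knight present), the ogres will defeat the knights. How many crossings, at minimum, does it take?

Following every safe sequence of crossings from the start, the most of the 12 that can be at Station Beta as the shuttle arrives there on crossings 1, 3, 5 is 3, 5, 6 respectively; the best ever achieved is 6 of 12.
From crossing 7 on, no configuration arises that was not already reachable earlier: only 17 distinct safe configurations (who is on which side, and where the shuttle is) can ever be reached, none of them has everyone across, and every continuation just revisits them. They are: 0 knights + 0 ogres across (shuttle back at the start); 0 knights + 1 ogre across (shuttle there); 0 knights + 1 ogre across (shuttle back at the start); 0 knights + 2 ogres across (shuttle there); 0 knights + 2 ogres across (shuttle back at the start); 0 knights + 3 ogres across (shuttle there); 0 knights + 3 ogres across (shuttle back at the start); 0 knights + 4 ogres across (shuttle there); 0 knights + 4 ogres across (shuttle back at the start); 0 knights + 5 ogres across (shuttle there); 0 knights + 5 ogres across (shuttle back at the start); 0 knights + 6 ogres across (shuttle there); 1 knight + 1 ogre across (shuttle there); 1 knight + 1 ogre across (shuttle back at the start); 2 knights + 2 ogres across (shuttle there); 2 knights + 2 ogres across (shuttle back at the start); 3 knights + 3 ogres across (shuttle there). So no valid plan exists.

impossible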